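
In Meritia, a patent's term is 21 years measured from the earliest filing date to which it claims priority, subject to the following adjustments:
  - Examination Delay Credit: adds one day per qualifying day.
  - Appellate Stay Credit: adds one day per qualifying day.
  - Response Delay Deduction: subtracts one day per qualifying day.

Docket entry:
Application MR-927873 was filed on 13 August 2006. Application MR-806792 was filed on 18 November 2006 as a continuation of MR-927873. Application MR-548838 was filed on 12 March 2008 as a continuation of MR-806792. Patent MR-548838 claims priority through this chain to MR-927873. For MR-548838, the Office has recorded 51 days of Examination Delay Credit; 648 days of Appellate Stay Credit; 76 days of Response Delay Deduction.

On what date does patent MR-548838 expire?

Earliest priority filing: 13 August 2006.
Base term: 13 August 2006 + 21 years → 13 August 2027.
Examination Delay Credit: +51 days → 3 October 2027.
Appellate Stay Credit: +648 days → 12 July 2029.
Response Delay Deduction: −76 days → 27 April 2029.

April 27, 2029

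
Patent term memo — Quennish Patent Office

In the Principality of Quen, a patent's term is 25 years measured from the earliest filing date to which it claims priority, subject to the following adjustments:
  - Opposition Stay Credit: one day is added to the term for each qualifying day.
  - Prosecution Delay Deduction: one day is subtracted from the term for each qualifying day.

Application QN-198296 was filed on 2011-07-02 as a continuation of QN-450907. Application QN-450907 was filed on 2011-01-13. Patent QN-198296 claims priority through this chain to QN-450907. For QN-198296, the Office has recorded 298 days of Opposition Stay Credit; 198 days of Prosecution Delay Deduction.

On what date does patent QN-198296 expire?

April 22, 2036

Earliest priority filing: 13 January 2011.
Base term: 13 January 2011 + 25 years → 13 January 2036.
Opposition Stay Credit: +298 days → 6 November 2036.
Prosecution Delay Deduction: −198 days → 22 April 2036.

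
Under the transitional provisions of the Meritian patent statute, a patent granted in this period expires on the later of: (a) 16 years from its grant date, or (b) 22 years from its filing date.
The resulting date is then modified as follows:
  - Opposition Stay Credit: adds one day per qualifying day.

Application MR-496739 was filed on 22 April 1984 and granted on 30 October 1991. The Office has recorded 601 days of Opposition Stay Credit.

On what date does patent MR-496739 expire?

June 22, 2009

(a) grant + 16 years → 30 October 2007.
(b) filing + 22 years → 22 April 2006.
Later of the two: 30 October 2007.
Opposition Stay Credit: +601 days → 22 June 2009.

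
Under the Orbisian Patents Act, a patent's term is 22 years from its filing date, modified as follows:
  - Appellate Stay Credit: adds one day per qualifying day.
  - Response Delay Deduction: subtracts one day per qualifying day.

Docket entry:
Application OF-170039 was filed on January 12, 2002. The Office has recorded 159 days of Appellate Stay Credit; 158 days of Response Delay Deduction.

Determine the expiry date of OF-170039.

Base term: filing date + 22 years → 12 January 2024.
Appellate Stay Credit: +159 days → 19 June 2024.
Response Delay Deduction: −158 days → 13 January 2024.

2024-01-13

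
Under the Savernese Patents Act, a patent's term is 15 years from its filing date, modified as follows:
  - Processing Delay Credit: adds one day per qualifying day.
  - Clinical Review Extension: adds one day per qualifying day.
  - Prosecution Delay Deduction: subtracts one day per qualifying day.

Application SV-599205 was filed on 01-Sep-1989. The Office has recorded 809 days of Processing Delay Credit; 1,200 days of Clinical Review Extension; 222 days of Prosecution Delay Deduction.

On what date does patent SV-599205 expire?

Base term: filing date + 15 years → 1 September 2004.
Processing Delay Credit: +809 days → 19 November 2006.
Clinical Review Extension: +1200 days → 3 March 2010.
Prosecution Delay Deduction: −222 days → 24 July 2009.

2009-07-24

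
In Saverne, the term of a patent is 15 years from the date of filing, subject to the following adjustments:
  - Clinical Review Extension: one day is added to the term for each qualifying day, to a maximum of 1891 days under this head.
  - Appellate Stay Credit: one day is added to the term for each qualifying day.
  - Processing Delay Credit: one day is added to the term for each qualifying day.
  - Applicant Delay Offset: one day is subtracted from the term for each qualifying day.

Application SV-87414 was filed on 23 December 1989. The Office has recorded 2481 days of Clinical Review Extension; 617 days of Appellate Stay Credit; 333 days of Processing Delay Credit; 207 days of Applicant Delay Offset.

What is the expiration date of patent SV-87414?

Base term: filing date + 15 years → 23 December 2004.
Clinical Review Extension: 2481 days claimed exceeds the 1891-day cap, so +1891 days → 26 February 2010.
Appellate Stay Credit: +617 days → 5 November 2011.
Processing Delay Credit: +333 days → 3 October 2012.
Applicant Delay Offset: −207 days → 10 March 2012.

March 10, 2012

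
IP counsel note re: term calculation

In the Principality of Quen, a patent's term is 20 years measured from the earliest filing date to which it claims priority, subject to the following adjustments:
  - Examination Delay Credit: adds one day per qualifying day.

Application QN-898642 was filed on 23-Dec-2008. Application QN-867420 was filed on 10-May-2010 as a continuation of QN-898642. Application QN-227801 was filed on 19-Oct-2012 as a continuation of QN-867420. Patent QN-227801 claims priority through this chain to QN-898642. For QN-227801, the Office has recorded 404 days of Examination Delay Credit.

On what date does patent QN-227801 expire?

January 31, 2030

Earliest priority filing: 23 December 2008.
Base term: 23 December 2008 + 20 years → 23 December 2028.
Examination Delay Credit: +404 days → 31 January 2030.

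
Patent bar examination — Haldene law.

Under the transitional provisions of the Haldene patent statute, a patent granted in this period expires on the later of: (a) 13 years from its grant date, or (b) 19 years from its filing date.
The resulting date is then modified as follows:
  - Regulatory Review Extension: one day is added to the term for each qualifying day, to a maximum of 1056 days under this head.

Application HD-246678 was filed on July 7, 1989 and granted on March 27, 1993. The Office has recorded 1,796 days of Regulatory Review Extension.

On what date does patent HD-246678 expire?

(a) grant + 13 years → 27 March 2006.
(b) filing + 19 years → 7 July 2008.
Later of the two: 7 July 2008.
Regulatory Review Extension: 1796 days claimed exceeds the 1056-day cap, so +1056 days → 29 May 2011.

2011-05-29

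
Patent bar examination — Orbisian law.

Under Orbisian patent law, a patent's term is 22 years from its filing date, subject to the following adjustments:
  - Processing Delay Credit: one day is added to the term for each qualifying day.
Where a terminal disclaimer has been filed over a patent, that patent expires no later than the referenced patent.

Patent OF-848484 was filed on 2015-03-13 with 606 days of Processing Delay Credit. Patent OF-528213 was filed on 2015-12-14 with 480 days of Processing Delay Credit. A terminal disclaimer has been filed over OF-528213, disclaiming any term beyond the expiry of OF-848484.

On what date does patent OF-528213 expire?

Natural term of OF-528213:
  Base: filing + 22 years → 14 December 2037.
  Processing Delay Credit: +480 days → 8 April 2039.
Expiry of referenced patent OF-848484:
  Base: filing + 22 years → 13 March 2037.
  Processing Delay Credit: +606 days → 9 November 2038.
Terminal disclaimer: OF-528213 expires on the earlier of 8 April 2039 and 9 November 2038.

November 9, 2038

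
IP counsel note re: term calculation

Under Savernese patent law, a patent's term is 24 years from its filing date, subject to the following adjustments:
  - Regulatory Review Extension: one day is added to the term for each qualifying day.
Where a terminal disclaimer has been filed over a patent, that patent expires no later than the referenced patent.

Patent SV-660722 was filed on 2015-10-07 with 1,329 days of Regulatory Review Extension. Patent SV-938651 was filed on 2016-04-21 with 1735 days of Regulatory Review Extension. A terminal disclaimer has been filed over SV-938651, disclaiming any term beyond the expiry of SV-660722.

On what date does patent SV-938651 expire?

Natural term of SV-938651:
  Base: filing + 24 years → 21 April 2040.
  Regulatory Review Extension: +1735 days → 20 January 2045.
Expiry of referenced patent SV-660722:
  Base: filing + 24 years → 7 October 2039.
  Regulatory Review Extension: +1329 days → 28 May 2043.
Terminal disclaimer: SV-938651 expires on the earlier of 20 January 2045 and 28 May 2043.

2043-05-28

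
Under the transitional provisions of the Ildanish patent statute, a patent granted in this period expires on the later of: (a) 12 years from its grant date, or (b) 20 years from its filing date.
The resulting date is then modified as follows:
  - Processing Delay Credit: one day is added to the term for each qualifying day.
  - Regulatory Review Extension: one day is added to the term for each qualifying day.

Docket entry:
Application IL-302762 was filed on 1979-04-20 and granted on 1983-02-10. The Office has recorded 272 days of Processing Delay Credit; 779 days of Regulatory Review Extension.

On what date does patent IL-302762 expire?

(a) grant + 12 years → 10 February 1995.
(b) filing + 20 years → 20 April 1999.
Later of the two: 20 April 1999.
Processing Delay Credit: +272 days → 17 January 2000.
Regulatory Review Extension: +779 days → 6 March 2002.

2002-03-06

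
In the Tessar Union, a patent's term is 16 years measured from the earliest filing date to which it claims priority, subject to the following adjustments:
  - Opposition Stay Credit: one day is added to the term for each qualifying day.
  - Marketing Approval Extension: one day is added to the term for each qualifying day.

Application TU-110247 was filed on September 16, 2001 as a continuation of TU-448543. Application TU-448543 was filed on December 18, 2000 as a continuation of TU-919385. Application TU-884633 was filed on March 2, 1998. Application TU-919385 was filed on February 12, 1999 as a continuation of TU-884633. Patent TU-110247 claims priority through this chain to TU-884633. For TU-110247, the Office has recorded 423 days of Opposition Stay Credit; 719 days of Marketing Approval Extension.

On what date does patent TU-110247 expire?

Earliest priority filing: 2 March 1998.
Base term: 2 March 1998 + 16 years → 2 March 2014.
Opposition Stay Credit: +423 days → 29 April 2015.
Marketing Approval Extension: +719 days → 17 April 2017.

2017-04-17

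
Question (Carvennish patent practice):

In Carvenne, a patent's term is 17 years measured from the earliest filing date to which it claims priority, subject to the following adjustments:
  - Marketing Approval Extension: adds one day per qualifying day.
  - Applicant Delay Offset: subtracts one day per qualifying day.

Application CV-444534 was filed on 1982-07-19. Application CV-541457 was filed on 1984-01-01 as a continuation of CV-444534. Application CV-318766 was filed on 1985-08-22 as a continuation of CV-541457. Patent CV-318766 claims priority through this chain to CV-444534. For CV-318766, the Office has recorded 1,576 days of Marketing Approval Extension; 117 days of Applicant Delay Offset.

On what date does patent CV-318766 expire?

Earliest priority filing: 19 July 1982.
Base term: 19 July 1982 + 17 years → 19 July 1999.
Marketing Approval Extension: +1576 days → 11 November 2003.
Applicant Delay Offset: −117 days → 17 July 2003.

2003-07-17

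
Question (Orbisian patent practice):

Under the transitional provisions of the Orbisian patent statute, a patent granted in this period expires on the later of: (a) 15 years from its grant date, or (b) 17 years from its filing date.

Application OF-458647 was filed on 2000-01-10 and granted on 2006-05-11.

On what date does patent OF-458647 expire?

(a) grant + 15 years → 11 May 2021.
(b) filing + 17 years → 10 January 2017.
Later of the two: 11 May 2021.

May 11, 2021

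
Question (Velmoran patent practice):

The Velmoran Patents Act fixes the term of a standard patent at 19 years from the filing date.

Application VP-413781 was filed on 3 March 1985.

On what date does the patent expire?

2004-03-03

Filing date + 19 years → 3 March 2004.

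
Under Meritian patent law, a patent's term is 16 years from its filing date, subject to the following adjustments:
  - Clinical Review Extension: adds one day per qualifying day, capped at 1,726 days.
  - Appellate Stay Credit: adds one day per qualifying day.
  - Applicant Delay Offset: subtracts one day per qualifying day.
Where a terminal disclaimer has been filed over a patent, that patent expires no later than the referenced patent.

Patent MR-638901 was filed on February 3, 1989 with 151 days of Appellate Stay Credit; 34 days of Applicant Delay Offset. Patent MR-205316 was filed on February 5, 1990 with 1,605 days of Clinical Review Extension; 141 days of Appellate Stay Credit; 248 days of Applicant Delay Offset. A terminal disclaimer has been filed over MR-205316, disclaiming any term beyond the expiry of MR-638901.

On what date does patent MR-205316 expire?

Natural term of MR-205316:
  Base: filing + 16 years → 5 February 2006.
  Clinical Review Extension: 1605 days (within the 1726-day cap) → +1605 days → 29 June 2010.
  Appellate Stay Credit: +141 days → 17 November 2010.
  Applicant Delay Offset: −248 days → 14 March 2010.
Expiry of referenced patent MR-638901:
  Base: filing + 16 years → 3 February 2005.
  Appellate Stay Credit: +151 days → 4 July 2005.
  Applicant Delay Offset: −34 days → 31 May 2005.
Terminal disclaimer: MR-205316 expires on the earlier of 14 March 2010 and 31 May 2005.

2005-05-31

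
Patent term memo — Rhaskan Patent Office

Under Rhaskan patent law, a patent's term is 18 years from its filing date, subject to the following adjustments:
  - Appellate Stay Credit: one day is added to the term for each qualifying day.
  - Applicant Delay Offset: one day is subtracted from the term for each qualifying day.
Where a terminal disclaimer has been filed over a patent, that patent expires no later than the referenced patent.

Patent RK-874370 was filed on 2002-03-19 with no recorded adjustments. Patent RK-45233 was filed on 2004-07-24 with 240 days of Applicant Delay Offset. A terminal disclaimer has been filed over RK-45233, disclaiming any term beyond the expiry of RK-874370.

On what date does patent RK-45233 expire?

2020-03-19

Natural term of RK-45233:
  Base: filing + 18 years → 24 July 2022.
  Applicant Delay Offset: −240 days → 26 November 2021.
Expiry of referenced patent RK-874370:
  Base: filing + 18 years → 19 March 2020.
Terminal disclaimer: RK-45233 expires on the earlier of 26 November 2021 and 19 March 2020.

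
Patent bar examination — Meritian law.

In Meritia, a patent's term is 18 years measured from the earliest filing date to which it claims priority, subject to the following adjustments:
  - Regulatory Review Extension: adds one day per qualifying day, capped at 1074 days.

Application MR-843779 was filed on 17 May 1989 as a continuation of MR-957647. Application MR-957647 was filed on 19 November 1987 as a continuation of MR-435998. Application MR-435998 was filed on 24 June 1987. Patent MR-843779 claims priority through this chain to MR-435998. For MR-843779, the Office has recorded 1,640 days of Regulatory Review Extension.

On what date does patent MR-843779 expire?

Earliest priority filing: 24 June 1987.
Base term: 24 June 1987 + 18 years → 24 June 2005.
Regulatory Review Extension: 1640 days claimed exceeds the 1074-day cap, so +1074 days → 2 June 2008.

June 2, 2008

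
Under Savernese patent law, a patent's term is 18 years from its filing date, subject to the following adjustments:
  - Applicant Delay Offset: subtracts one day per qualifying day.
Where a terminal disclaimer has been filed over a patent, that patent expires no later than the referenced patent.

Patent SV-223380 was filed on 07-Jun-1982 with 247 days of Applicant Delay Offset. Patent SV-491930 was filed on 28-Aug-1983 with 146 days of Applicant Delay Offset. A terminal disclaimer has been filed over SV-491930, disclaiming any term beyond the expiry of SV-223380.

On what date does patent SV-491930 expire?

Natural term of SV-491930:
  Base: filing + 18 years → 28 August 2001.
  Applicant Delay Offset: −146 days → 4 April 2001.
Expiry of referenced patent SV-223380:
  Base: filing + 18 years → 7 June 2000.
  Applicant Delay Offset: −247 days → 4 October 1999.
Terminal disclaimer: SV-491930 expires on the earlier of 4 April 2001 and 4 October 1999.

October 4, 1999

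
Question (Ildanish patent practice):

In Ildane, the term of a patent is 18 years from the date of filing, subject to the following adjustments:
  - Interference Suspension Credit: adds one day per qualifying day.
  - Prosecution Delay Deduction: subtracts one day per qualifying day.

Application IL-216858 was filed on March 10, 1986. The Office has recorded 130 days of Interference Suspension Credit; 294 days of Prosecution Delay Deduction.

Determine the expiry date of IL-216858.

Base term: filing date + 18 years → 10 March 2004.
Interference Suspension Credit: +130 days → 18 July 2004.
Prosecution Delay Deduction: −294 days → 28 September 2003.

2003-09-28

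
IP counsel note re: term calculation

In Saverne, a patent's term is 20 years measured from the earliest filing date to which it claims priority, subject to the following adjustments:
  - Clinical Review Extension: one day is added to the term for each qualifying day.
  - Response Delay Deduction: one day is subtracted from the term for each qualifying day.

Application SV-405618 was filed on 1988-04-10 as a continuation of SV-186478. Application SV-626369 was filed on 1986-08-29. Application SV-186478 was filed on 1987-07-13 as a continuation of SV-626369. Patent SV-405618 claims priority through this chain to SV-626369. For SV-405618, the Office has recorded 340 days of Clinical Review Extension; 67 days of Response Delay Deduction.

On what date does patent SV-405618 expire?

May 29, 2007

Earliest priority filing: 29 August 1986.
Base term: 29 August 1986 + 20 years → 29 August 2006.
Clinical Review Extension: +340 days → 4 August 2007.
Response Delay Deduction: −67 days → 29 May 2007.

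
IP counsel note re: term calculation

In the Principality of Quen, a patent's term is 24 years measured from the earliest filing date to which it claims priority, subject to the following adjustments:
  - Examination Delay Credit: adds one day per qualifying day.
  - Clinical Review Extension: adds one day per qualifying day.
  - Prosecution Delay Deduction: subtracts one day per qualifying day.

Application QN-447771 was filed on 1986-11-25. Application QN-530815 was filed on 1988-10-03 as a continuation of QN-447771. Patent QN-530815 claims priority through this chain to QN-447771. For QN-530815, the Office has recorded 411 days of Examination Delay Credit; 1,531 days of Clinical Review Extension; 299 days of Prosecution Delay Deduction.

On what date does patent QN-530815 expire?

Earliest priority filing: 25 November 1986.
Base term: 25 November 1986 + 24 years → 25 November 2010.
Examination Delay Credit: +411 days → 10 January 2012.
Clinical Review Extension: +1531 days → 20 March 2016.
Prosecution Delay Deduction: −299 days → 26 May 2015.

2015-05-26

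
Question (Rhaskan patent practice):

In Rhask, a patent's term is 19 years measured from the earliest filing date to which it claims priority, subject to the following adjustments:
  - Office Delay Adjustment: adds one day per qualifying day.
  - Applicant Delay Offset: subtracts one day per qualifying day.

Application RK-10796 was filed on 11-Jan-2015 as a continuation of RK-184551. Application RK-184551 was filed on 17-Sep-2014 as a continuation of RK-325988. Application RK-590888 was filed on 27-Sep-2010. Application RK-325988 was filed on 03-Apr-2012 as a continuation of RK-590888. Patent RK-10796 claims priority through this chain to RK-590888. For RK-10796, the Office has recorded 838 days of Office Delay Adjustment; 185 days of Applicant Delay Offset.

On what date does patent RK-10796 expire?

Earliest priority filing: 27 September 2010.
Base term: 27 September 2010 + 19 years → 27 September 2029.
Office Delay Adjustment: +838 days → 13 January 2032.
Applicant Delay Offset: −185 days → 12 July 2031.

July 12, 2031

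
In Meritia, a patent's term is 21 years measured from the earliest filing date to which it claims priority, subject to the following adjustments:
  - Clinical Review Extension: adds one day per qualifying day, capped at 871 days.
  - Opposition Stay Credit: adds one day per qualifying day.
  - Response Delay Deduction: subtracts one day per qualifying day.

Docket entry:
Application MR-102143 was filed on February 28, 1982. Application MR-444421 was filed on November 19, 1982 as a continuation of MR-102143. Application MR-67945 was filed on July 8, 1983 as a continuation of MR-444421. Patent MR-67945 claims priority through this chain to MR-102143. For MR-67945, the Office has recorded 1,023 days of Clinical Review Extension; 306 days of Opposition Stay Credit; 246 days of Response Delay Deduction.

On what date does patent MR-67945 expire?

September 16, 2005

Earliest priority filing: 28 February 1982.
Base term: 28 February 1982 + 21 years → 28 February 2003.
Clinical Review Extension: 1023 days claimed exceeds the 871-day cap, so +871 days → 18 July 2005.
Opposition Stay Credit: +306 days → 20 May 2006.
Response Delay Deduction: −246 days → 16 September 2005.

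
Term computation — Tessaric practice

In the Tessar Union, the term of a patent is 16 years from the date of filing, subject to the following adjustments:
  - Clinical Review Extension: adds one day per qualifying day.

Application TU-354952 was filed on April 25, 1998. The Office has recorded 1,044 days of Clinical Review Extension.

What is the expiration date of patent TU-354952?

2017-03-04

Base term: filing date + 16 years → 25 April 2014.
Clinical Review Extension: +1044 days → 4 March 2017.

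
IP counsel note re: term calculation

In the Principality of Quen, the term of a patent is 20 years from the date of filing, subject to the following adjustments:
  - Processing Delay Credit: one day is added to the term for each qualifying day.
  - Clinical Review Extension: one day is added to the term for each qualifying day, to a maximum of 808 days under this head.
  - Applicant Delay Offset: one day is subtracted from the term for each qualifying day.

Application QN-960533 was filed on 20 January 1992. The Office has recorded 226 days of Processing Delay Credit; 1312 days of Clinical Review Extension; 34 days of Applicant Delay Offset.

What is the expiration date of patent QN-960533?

2014-10-16

Base term: filing date + 20 years → 20 January 2012.
Processing Delay Credit: +226 days → 2 September 2012.
Clinical Review Extension: 1312 days claimed exceeds the 808-day cap, so +808 days → 19 November 2014.
Applicant Delay Offset: −34 days → 16 October 2014.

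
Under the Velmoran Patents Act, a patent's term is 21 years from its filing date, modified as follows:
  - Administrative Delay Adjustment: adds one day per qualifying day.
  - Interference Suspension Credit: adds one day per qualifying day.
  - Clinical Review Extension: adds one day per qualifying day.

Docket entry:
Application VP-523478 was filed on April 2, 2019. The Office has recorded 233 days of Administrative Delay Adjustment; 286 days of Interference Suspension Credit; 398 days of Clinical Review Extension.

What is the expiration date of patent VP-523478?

2042-10-06

Base term: filing date + 21 years → 2 April 2040.
Administrative Delay Adjustment: +233 days → 21 November 2040.
Interference Suspension Credit: +286 days → 3 September 2041.
Clinical Review Extension: +398 days → 6 October 2042.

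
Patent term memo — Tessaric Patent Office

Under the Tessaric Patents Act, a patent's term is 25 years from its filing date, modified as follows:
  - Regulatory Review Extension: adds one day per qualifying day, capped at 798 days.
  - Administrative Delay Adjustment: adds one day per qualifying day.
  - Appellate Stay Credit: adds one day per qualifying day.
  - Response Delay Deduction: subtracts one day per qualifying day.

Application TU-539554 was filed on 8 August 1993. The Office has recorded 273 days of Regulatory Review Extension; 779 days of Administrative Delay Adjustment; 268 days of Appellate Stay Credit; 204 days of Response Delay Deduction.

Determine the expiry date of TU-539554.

August 28, 2021

Base term: filing date + 25 years → 8 August 2018.
Regulatory Review Extension: 273 days (within the 798-day cap) → +273 days → 8 May 2019.
Administrative Delay Adjustment: +779 days → 25 June 2021.
Appellate Stay Credit: +268 days → 20 March 2022.
Response Delay Deduction: −204 days → 28 August 2021.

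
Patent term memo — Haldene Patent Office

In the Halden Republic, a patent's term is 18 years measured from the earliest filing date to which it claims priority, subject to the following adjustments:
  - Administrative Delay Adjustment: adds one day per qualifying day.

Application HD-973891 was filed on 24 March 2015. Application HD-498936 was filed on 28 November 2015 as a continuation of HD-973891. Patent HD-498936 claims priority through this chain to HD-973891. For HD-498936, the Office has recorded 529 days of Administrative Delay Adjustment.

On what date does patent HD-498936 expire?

Earliest priority filing: 24 March 2015.
Base term: 24 March 2015 + 18 years → 24 March 2033.
Administrative Delay Adjustment: +529 days → 4 September 2034.

September 4, 2034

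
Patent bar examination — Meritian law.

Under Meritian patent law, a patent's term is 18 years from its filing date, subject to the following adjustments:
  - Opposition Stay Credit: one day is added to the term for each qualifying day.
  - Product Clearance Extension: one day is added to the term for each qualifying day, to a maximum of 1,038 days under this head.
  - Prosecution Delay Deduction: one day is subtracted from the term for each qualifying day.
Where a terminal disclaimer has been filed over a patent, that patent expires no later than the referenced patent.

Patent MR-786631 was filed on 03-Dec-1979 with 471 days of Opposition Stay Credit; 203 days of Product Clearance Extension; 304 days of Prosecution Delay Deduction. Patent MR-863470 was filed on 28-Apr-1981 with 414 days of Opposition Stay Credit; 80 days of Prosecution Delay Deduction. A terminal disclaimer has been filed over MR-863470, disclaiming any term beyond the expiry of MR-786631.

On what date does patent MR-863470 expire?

Natural term of MR-863470:
  Base: filing + 18 years → 28 April 1999.
  Opposition Stay Credit: +414 days → 15 June 2000.
  Prosecution Delay Deduction: −80 days → 27 March 2000.
Expiry of referenced patent MR-786631:
  Base: filing + 18 years → 3 December 1997.
  Opposition Stay Credit: +471 days → 19 March 1999.
  Product Clearance Extension: 203 days (within the 1038-day cap) → +203 days → 8 October 1999.
  Prosecution Delay Deduction: −304 days → 8 December 1998.
Terminal disclaimer: MR-863470 expires on the earlier of 27 March 2000 and 8 December 1998.

December 8, 1998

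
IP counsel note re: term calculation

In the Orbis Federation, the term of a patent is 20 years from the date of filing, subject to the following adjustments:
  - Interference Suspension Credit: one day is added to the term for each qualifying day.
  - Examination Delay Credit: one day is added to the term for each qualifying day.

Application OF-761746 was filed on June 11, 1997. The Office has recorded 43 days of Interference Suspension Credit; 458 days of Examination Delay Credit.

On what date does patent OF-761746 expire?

Base term: filing date + 20 years → 11 June 2017.
Interference Suspension Credit: +43 days → 24 July 2017.
Examination Delay Credit: +458 days → 25 October 2018.

October 25, 2018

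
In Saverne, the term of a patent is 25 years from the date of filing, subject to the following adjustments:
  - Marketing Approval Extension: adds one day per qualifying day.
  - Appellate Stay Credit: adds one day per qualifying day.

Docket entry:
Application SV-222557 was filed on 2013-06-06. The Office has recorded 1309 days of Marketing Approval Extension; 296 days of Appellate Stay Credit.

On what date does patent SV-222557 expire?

Base term: filing date + 25 years → 6 June 2038.
Marketing Approval Extension: +1309 days → 5 January 2042.
Appellate Stay Credit: +296 days → 28 October 2042.

2042-10-28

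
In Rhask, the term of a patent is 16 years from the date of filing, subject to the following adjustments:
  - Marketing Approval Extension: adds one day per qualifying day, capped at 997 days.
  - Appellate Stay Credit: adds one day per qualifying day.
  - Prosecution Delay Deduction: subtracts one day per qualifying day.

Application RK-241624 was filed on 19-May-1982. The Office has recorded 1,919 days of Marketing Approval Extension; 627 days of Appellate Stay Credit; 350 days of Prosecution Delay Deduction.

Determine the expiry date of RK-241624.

November 13, 2001

Base term: filing date + 16 years → 19 May 1998.
Marketing Approval Extension: 1919 days claimed exceeds the 997-day cap, so +997 days → 9 February 2001.
Appellate Stay Credit: +627 days → 29 October 2002.
Prosecution Delay Deduction: −350 days → 13 November 2001.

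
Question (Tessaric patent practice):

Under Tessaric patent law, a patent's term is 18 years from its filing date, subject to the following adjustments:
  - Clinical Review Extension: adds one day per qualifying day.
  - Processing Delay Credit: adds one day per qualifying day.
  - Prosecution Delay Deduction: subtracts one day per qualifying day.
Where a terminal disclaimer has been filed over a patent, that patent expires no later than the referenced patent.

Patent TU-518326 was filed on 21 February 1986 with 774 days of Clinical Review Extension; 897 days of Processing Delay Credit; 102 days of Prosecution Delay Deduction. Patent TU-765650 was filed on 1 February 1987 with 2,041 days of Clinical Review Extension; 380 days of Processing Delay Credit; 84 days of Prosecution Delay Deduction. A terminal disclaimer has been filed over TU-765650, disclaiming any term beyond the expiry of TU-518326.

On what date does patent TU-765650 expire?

Natural term of TU-765650:
  Base: filing + 18 years → 1 February 2005.
  Clinical Review Extension: +2041 days → 4 September 2010.
  Processing Delay Credit: +380 days → 19 September 2011.
  Prosecution Delay Deduction: −84 days → 27 June 2011.
Expiry of referenced patent TU-518326:
  Base: filing + 18 years → 21 February 2004.
  Clinical Review Extension: +774 days → 5 April 2006.
  Processing Delay Credit: +897 days → 18 September 2008.
  Prosecution Delay Deduction: −102 days → 8 June 2008.
Terminal disclaimer: TU-765650 expires on the earlier of 27 June 2011 and 8 June 2008.

June 8, 2008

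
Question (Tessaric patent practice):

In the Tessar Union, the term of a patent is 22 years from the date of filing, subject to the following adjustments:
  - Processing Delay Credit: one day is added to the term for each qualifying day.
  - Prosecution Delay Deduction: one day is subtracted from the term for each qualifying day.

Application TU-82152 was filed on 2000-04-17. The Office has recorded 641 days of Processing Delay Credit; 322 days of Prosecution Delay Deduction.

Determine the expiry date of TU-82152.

Base term: filing date + 22 years → 17 April 2022.
Processing Delay Credit: +641 days → 18 January 2024.
Prosecution Delay Deduction: −322 days → 2 March 2023.

2023-03-02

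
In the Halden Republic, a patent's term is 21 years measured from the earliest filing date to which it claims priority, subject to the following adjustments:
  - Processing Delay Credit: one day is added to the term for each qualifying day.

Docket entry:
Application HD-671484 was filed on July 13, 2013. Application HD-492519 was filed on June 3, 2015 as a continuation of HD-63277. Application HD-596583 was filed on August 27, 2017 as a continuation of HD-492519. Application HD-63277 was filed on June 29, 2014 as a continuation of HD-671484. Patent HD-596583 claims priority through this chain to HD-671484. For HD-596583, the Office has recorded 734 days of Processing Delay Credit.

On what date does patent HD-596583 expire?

Earliest priority filing: 13 July 2013.
Base term: 13 July 2013 + 21 years → 13 July 2034.
Processing Delay Credit: +734 days → 16 July 2036.

July 16, 2036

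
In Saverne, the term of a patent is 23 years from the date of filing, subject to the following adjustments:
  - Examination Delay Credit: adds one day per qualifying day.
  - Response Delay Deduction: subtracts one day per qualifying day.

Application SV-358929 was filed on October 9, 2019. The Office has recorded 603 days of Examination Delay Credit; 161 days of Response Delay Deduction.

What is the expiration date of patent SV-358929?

Base term: filing date + 23 years → 9 October 2042.
Examination Delay Credit: +603 days → 3 June 2044.
Response Delay Deduction: −161 days → 25 December 2043.

December 25, 2043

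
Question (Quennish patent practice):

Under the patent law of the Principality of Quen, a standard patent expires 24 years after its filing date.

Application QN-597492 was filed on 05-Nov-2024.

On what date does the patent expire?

Filing date + 24 years → 5 November 2048.

November 5, 2048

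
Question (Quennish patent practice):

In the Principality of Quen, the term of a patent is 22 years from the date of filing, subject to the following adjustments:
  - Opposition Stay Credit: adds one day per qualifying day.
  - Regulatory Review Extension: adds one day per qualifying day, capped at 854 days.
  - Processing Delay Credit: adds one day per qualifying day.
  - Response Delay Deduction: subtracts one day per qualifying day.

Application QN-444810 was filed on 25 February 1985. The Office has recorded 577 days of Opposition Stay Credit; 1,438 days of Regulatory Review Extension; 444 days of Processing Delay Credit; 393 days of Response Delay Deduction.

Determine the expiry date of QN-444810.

Base term: filing date + 22 years → 25 February 2007.
Opposition Stay Credit: +577 days → 24 September 2008.
Regulatory Review Extension: 1438 days claimed exceeds the 854-day cap, so +854 days → 26 January 2011.
Processing Delay Credit: +444 days → 14 April 2012.
Response Delay Deduction: −393 days → 18 March 2011.

March 18, 2011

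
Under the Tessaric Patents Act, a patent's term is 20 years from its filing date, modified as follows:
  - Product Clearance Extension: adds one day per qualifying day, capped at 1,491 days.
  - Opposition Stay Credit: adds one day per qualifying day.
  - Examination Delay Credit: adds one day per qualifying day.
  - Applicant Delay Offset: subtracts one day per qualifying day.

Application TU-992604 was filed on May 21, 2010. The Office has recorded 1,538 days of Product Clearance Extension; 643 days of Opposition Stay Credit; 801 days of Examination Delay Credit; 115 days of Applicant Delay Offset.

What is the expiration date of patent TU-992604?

Base term: filing date + 20 years → 21 May 2030.
Product Clearance Extension: 1538 days claimed exceeds the 1491-day cap, so +1491 days → 20 June 2034.
Opposition Stay Credit: +643 days → 24 March 2036.
Examination Delay Credit: +801 days → 3 June 2038.
Applicant Delay Offset: −115 days → 8 February 2038.

February 8, 2038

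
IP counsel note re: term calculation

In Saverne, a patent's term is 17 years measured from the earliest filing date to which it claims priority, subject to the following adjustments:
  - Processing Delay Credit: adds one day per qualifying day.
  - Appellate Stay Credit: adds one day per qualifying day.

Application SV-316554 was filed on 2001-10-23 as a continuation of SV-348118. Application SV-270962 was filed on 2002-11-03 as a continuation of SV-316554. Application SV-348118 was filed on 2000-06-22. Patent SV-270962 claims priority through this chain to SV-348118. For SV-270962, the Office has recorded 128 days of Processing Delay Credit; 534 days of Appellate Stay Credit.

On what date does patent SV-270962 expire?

Earliest priority filing: 22 June 2000.
Base term: 22 June 2000 + 17 years → 22 June 2017.
Processing Delay Credit: +128 days → 28 October 2017.
Appellate Stay Credit: +534 days → 15 April 2019.

April 15, 2019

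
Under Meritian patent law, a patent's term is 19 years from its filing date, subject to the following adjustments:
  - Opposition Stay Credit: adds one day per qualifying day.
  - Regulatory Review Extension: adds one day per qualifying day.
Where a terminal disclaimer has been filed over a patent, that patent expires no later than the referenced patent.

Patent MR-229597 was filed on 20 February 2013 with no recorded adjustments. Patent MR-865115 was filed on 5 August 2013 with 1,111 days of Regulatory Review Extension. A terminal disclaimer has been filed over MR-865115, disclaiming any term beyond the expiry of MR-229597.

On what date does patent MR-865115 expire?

2032-02-20

Natural term of MR-865115:
  Base: filing + 19 years → 5 August 2032.
  Regulatory Review Extension: +1111 days → 21 August 2035.
Expiry of referenced patent MR-229597:
  Base: filing + 19 years → 20 February 2032.
Terminal disclaimer: MR-865115 expires on the earlier of 21 August 2035 and 20 February 2032.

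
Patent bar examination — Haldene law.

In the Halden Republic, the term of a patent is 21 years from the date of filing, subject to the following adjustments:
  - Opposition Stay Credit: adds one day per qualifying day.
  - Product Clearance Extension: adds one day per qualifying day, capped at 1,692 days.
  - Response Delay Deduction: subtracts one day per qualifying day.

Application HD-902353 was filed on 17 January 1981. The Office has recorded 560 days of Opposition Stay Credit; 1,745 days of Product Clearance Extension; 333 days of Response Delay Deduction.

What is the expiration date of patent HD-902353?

Base term: filing date + 21 years → 17 January 2002.
Opposition Stay Credit: +560 days → 31 July 2003.
Product Clearance Extension: 1745 days claimed exceeds the 1692-day cap, so +1692 days → 18 March 2008.
Response Delay Deduction: −333 days → 20 April 2007.

April 20, 2007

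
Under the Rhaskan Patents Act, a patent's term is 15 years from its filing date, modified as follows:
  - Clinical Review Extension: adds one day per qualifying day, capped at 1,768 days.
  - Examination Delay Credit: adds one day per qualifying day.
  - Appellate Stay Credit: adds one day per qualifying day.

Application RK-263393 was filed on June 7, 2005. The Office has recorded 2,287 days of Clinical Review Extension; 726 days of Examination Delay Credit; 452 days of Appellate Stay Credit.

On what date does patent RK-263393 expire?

2028-07-01

Base term: filing date + 15 years → 7 June 2020.
Clinical Review Extension: 2287 days claimed exceeds the 1768-day cap, so +1768 days → 10 April 2025.
Examination Delay Credit: +726 days → 6 April 2027.
Appellate Stay Credit: +452 days → 1 July 2028.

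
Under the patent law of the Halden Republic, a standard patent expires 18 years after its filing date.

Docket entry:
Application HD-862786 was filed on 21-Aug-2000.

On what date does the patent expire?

August 21, 2018

Filing date + 18 years → 21 August 2018.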